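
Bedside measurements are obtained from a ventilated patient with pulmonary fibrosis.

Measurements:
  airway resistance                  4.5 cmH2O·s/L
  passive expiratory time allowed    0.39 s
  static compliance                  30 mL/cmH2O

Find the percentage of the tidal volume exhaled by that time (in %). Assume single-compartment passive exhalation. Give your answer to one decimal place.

94.4

τ = R × C = 4.5 × 30 mL/cmH2O = 4.5 × 0.030 L/cmH2O = 0.135 s.
Passive exhalation: V(t)/V₀ = e^(−t/τ) = e^(−0.39/0.135) = 0.05564.
Fraction exhaled = 1 − 0.05564 = 0.9444 → 94.44%.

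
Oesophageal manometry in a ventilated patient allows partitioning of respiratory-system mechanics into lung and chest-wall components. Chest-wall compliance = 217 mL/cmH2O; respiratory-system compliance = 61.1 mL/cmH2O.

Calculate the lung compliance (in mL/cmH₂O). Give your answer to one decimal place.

85.0

1/CL = 1/Crs − 1/Ccw.
1/CL = 1/61.1 − 1/217 = 0.01176.
CL = 85.034 mL/cmH2O.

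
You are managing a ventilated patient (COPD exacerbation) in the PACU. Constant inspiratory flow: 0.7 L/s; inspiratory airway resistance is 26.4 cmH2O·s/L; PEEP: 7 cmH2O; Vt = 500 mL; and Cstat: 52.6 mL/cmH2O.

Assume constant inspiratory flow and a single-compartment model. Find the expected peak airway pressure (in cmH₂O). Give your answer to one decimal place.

Equation of motion (constant flow): PIP = Vt/C + R·V̇ + PEEP.
PIP = 500/52.6 + 26.4×0.7 + 7 = 9.506 + 18.48 + 7 = 34.986 cmH2O.

35.0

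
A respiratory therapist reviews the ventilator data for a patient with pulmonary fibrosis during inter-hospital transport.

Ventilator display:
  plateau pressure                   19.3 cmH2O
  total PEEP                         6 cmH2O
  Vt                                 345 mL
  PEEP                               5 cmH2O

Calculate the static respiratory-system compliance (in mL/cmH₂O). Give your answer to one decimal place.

25.9

End-expiratory occlusion gives total PEEP = 6 cmH2O (intrinsic PEEP = 6 − 5 = 1). Use total PEEP for the elastic gradient.
Cstat = Vt / (Pplat − PEEPtotal) = 345 / (19.3 − 6) = 345 / 13.3 = 25.94 mL/cmH2O.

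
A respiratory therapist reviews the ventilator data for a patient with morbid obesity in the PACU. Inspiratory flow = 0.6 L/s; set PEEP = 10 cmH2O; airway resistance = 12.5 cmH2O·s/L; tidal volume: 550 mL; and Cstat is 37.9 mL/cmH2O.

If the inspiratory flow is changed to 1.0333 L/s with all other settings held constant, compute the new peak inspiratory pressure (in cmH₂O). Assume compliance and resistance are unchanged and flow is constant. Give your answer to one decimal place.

37.4

PIP = Vt/C + R·V̇ + PEEP (constant-flow equation of motion).
Only the resistive term changes: ΔPIP = R × ΔV̇ = 12.5 × (1.0333 − 0.6) = 12.5 × 0.4333 = 5.416 cmH2O.
Original PIP = 550/37.9 + 12.5×0.6 + 10 = 32.012 cmH2O; new PIP = 32.012 + (5.416) = 37.428 cmH2O.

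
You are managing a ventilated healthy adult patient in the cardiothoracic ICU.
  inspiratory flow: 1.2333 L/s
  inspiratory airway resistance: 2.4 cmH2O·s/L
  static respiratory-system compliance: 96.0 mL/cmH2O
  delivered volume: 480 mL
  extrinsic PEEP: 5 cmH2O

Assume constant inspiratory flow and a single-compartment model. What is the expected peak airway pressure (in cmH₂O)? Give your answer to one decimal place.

13.0

Equation of motion (constant flow): PIP = Vt/C + R·V̇ + PEEP.
PIP = 480/96.0 + 2.4×1.2333 + 5 = 5.0 + 2.96 + 5 = 12.96 cmH2O.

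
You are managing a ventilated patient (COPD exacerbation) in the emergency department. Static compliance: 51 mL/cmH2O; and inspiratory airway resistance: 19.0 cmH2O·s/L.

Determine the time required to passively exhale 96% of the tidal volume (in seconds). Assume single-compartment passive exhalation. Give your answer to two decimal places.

3.12

τ = R × C = 19.0 × 51 mL/cmH2O = 19.0 × 0.051 L/cmH2O = 0.969 s.
Exhaled fraction f = 1 − e^(−t/τ) → t = −τ·ln(1 − f) = −0.969·ln(0.04) = 3.119 s.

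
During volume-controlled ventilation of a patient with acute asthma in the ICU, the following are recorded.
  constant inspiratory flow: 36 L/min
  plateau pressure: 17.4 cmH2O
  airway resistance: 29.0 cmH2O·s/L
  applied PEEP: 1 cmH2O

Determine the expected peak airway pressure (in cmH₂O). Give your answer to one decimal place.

34.8

Flow: 36 L/min ÷ 60 = 0.6 L/s.
PIP = Pplat + Raw × flow = 17.4 + 29.0 × 0.6 = 17.4 + 17.4 = 34.8 cmH2O.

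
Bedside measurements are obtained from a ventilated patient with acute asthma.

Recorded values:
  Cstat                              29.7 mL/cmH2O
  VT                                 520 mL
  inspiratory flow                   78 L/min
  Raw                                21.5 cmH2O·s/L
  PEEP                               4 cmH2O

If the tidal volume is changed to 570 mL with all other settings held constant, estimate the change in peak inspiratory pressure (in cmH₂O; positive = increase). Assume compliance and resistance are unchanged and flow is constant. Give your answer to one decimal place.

1.7

PIP = Vt/C + R·V̇ + PEEP (constant-flow equation of motion).
Only the elastic term changes: ΔPIP = ΔVt / C = (570 − 520) / 29.7 = 1.684 cmH2O.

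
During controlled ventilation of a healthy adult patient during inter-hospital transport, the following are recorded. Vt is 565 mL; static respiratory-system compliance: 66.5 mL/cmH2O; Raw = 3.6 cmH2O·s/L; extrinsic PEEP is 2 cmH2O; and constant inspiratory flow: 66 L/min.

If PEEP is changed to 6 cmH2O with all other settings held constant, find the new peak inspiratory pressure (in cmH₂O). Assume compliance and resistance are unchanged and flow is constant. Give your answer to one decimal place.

18.5

Flow: 66 L/min ÷ 60 = 1.1 L/s.
PIP = Vt/C + R·V̇ + PEEP (constant-flow equation of motion).
Only the baseline term changes: ΔPIP = ΔPEEP = 6 − 2 = 4.0 cmH2O.
Original PIP = 565/66.5 + 3.6×1.1 + 2 = 14.456 cmH2O; new PIP = 14.456 + (4.0) = 18.456 cmH2O.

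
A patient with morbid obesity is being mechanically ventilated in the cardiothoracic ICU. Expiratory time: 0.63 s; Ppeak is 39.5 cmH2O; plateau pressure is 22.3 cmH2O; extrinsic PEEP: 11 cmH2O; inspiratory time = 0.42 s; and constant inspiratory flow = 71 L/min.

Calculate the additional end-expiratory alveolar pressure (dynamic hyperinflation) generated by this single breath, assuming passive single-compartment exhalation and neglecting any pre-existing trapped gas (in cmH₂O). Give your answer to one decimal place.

Flow: 71 L/min ÷ 60 = 1.1833 L/s.
Vt = flow × Ti = 1.1833 L/s × 0.42 s × 1000 mL/L = 496.99 mL.
R = (PIP − Pplat)/V̇ = (39.5 − 22.3) / 1.1833 = 17.2/1.1833 = 14.536 cmH2O·s/L.
C = Vt/(Pplat − PEEP) = 496.99 / (22.3 − 11) = 496.99/11.3 = 43.981 mL/cmH2O.
τ = R × C = 14.536 × 0.04398 L/cmH2O = 0.6393 s.
Fraction remaining = e^(−Te/τ) = e^(−0.63/0.6393) = 0.3733; trapped volume = 496.99 × 0.3733 = 185.53 mL.
Additional alveolar pressure from trapping ≈ V_trapped / C = 185.53 / 43.981 = 4.218 cmH2O.

4.2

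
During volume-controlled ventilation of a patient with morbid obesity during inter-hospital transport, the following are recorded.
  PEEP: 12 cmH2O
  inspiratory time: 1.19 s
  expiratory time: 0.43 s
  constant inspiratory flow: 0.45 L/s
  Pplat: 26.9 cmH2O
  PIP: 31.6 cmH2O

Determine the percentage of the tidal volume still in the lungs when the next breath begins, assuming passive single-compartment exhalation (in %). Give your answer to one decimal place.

31.8

Vt = flow × Ti = 0.45 L/s × 1.19 s × 1000 mL/L = 535.5 mL.
R = (PIP − Pplat)/V̇ = (31.6 − 26.9) / 0.45 = 4.7/0.45 = 10.444 cmH2O·s/L.
C = Vt/(Pplat − PEEP) = 535.5 / (26.9 − 12) = 535.5/14.9 = 35.94 mL/cmH2O.
τ = R × C = 10.444 × 0.03594 L/cmH2O = 0.3754 s.
Fraction remaining at end-expiration = e^(−Te/τ) = e^(−0.43/0.3754) = 0.3181 → 31.81%.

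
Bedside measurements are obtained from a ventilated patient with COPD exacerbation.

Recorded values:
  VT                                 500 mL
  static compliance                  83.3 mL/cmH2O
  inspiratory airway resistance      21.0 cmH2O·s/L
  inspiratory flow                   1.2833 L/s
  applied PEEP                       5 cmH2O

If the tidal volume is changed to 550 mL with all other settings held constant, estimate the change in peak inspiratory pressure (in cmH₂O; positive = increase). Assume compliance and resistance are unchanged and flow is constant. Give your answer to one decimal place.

0.6

PIP = Vt/C + R·V̇ + PEEP (constant-flow equation of motion).
Only the elastic term changes: ΔPIP = ΔVt / C = (550 − 500) / 83.3 = 0.6002 cmH2O.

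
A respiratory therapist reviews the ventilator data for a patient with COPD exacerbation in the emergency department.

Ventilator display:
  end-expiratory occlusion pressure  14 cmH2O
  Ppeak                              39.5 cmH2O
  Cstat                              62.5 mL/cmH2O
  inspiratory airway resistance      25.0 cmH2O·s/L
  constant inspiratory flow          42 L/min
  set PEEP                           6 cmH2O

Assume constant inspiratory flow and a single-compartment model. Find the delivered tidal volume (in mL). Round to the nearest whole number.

Flow: 42 L/min ÷ 60 = 0.7 L/s.
Total PEEP = 14 cmH2O (set 6 + intrinsic 8); this is the baseline alveolar pressure.
Equation of motion (constant flow): PIP = Vt/C + R·V̇ + PEEP.
Vt/C = PIP − R·V̇ − PEEP = 39.5 − 17.5 − 14 = 8.0 cmH2O.
Vt = C × 8.0 = 62.5 × 8.0 = 500.0 mL.

500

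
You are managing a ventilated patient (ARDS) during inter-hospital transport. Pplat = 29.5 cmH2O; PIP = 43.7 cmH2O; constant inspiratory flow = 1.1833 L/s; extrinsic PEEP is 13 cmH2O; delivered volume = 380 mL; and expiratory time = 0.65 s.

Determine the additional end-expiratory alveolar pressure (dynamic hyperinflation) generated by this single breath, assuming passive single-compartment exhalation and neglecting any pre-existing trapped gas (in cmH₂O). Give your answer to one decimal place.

R = (PIP − Pplat)/V̇ = (43.7 − 29.5) / 1.1833 = 14.2/1.1833 = 12.0 cmH2O·s/L.
C = Vt/(Pplat − PEEP) = 380.0 / (29.5 − 13) = 380.0/16.5 = 23.03 mL/cmH2O.
τ = R × C = 12.0 × 0.02303 L/cmH2O = 0.2764 s.
Fraction remaining = e^(−Te/τ) = e^(−0.65/0.2764) = 0.09521; trapped volume = 380.0 × 0.09521 = 36.18 mL.
Additional alveolar pressure from trapping ≈ V_trapped / C = 36.18 / 23.03 = 1.571 cmH2O.

1.6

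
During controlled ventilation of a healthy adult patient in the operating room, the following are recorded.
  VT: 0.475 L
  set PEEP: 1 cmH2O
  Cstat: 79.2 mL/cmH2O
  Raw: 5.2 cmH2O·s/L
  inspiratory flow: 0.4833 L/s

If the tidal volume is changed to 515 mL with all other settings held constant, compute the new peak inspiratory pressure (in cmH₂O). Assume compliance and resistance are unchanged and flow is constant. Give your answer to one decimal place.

PIP = Vt/C + R·V̇ + PEEP (constant-flow equation of motion).
Only the elastic term changes: ΔPIP = ΔVt / C = (515 − 475) / 79.2 = 0.5051 cmH2O.
Original PIP = 475/79.2 + 5.2×0.4833 + 1 = 9.511 cmH2O; new PIP = 9.511 + (0.5051) = 10.016 cmH2O.

10.0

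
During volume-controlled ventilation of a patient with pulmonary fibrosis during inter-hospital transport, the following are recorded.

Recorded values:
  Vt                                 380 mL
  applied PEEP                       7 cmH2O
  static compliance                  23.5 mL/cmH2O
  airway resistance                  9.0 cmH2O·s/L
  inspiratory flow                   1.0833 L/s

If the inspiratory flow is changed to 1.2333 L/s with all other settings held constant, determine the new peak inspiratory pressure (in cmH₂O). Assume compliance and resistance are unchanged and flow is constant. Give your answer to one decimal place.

34.3

PIP = Vt/C + R·V̇ + PEEP (constant-flow equation of motion).
Only the resistive term changes: ΔPIP = R × ΔV̇ = 9.0 × (1.2333 − 1.0833) = 9.0 × 0.15 = 1.35 cmH2O.
Original PIP = 380/23.5 + 9.0×1.0833 + 7 = 32.92 cmH2O; new PIP = 32.92 + (1.35) = 34.27 cmH2O.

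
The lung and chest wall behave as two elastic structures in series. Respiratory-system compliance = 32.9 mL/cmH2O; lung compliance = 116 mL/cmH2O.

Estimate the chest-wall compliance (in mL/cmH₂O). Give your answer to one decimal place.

1/Ccw = 1/Crs − 1/CL.
1/Ccw = 1/32.9 − 1/116 = 0.02177.
Ccw = 45.935 mL/cmH2O.

45.9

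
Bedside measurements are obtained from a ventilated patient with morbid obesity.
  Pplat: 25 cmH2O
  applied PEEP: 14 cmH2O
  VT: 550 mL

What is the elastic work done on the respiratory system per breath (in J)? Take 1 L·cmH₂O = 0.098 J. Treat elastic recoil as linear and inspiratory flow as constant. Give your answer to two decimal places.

0.30

Elastic work ≈ ½ × (Pplat − PEEP) × Vt = 0.5 × (25 − 14) × 0.550 L = 0.5 × 11.0 × 0.550 = 3.025 L·cmH2O.
× 0.098 J/(L·cmH2O) → 0.2965 J.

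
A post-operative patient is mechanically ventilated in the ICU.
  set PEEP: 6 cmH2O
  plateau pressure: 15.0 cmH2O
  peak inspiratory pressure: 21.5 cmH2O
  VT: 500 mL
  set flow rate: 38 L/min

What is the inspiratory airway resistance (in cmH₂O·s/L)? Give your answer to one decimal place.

10.3

Flow: 38 L/min ÷ 60 = 0.6333 L/s.
Raw = (PIP − Pplat) / flow = (21.5 − 15.0) / 0.6333 = 6.5 / 0.6333 = 10.264 cmH2O·s/L.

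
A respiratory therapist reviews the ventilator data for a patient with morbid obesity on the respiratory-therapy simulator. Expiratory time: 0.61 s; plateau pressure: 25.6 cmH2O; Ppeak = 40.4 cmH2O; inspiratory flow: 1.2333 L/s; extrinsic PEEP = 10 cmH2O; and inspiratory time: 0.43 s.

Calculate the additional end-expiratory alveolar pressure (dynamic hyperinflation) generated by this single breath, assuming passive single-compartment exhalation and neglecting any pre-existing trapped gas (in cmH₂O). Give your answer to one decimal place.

3.5

Vt = flow × Ti = 1.2333 L/s × 0.43 s × 1000 mL/L = 530.32 mL.
R = (PIP − Pplat)/V̇ = (40.4 − 25.6) / 1.2333 = 14.8/1.2333 = 12.0 cmH2O·s/L.
C = Vt/(Pplat − PEEP) = 530.32 / (25.6 − 10) = 530.32/15.6 = 33.995 mL/cmH2O.
τ = R × C = 12.0 × 0.034 L/cmH2O = 0.408 s.
Fraction remaining = e^(−Te/τ) = e^(−0.61/0.408) = 0.2242; trapped volume = 530.32 × 0.2242 = 118.9 mL.
Additional alveolar pressure from trapping ≈ V_trapped / C = 118.9 / 33.995 = 3.498 cmH2O.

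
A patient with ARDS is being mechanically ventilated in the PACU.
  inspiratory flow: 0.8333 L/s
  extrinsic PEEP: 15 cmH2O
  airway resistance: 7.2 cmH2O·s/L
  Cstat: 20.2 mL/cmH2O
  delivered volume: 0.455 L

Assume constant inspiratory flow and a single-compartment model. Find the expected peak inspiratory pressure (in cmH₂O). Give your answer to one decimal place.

43.5

Equation of motion (constant flow): PIP = Vt/C + R·V̇ + PEEP.
PIP = 455/20.2 + 7.2×0.8333 + 15 = 22.525 + 6.0 + 15 = 43.525 cmH2O.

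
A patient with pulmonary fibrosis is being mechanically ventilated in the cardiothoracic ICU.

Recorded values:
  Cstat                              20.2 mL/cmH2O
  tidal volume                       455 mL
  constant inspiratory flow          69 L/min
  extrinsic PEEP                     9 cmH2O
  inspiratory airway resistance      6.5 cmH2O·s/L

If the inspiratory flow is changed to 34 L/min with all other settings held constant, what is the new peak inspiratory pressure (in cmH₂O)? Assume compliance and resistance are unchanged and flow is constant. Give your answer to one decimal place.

35.2

Flow: 69 L/min ÷ 60 = 1.15 L/s.
New flow: 34 L/min ÷ 60 = 0.5667 L/s.
PIP = Vt/C + R·V̇ + PEEP (constant-flow equation of motion).
Only the resistive term changes: ΔPIP = R × ΔV̇ = 6.5 × (0.5667 − 1.15) = 6.5 × -0.5833 = -3.791 cmH2O.
Original PIP = 455/20.2 + 6.5×1.15 + 9 = 39.0 cmH2O; new PIP = 39.0 + (-3.791) = 35.209 cmH2O.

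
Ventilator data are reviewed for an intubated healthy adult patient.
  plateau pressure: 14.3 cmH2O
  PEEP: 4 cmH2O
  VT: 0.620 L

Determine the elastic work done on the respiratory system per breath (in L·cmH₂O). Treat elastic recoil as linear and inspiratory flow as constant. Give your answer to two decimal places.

3.19

Elastic work ≈ ½ × (Pplat − PEEP) × Vt = 0.5 × (14.3 − 4) × 0.620 L = 0.5 × 10.3 × 0.620 = 3.193 L·cmH2O.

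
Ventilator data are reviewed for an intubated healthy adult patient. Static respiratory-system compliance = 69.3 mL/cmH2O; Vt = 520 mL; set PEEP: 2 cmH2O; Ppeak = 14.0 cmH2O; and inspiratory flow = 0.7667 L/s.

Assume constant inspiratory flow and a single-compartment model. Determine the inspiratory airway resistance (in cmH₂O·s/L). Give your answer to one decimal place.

5.9

Equation of motion (constant flow): PIP = Vt/C + R·V̇ + PEEP.
R·V̇ = PIP − Vt/C − PEEP = 14.0 − 520/69.3 − 2 = 14.0 − 7.504 − 2 = 4.496 cmH2O.
R = 4.496 / 0.7667 = 5.864 cmH2O·s/L.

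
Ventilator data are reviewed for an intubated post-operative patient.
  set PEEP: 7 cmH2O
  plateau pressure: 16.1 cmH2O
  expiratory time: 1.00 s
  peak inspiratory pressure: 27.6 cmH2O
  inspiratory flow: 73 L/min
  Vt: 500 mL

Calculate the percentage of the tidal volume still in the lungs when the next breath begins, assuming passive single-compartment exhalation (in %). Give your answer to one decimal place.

Flow: 73 L/min ÷ 60 = 1.2167 L/s.
R = (PIP − Pplat)/V̇ = (27.6 − 16.1) / 1.2167 = 11.5/1.2167 = 9.452 cmH2O·s/L.
C = Vt/(Pplat − PEEP) = 500.0 / (16.1 − 7) = 500.0/9.1 = 54.945 mL/cmH2O.
τ = R × C = 9.452 × 0.05495 L/cmH2O = 0.5194 s.
Fraction remaining at end-expiration = e^(−Te/τ) = e^(−1.00/0.5194) = 0.1458 → 14.58%.

14.6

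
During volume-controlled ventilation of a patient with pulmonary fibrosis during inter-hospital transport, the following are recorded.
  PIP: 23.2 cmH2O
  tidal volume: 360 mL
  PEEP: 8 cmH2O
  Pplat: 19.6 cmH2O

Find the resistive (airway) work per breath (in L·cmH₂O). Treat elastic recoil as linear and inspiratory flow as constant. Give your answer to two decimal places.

With constant inspiratory flow the resistive pressure is constant at PIP − Pplat = 23.2 − 19.6 = 3.6 cmH2O, so resistive work = 3.6 × 0.360 = 1.296 L·cmH2O.

1.30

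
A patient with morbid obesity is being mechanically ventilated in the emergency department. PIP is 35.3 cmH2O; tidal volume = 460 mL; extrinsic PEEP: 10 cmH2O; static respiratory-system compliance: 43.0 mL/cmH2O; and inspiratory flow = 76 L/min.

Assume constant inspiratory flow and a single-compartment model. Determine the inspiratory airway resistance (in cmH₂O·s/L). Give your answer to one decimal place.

11.5

Flow: 76 L/min ÷ 60 = 1.2667 L/s.
Equation of motion (constant flow): PIP = Vt/C + R·V̇ + PEEP.
R·V̇ = PIP − Vt/C − PEEP = 35.3 − 460/43.0 − 10 = 35.3 − 10.698 − 10 = 14.602 cmH2O.
R = 14.602 / 1.2667 = 11.528 cmH2O·s/L.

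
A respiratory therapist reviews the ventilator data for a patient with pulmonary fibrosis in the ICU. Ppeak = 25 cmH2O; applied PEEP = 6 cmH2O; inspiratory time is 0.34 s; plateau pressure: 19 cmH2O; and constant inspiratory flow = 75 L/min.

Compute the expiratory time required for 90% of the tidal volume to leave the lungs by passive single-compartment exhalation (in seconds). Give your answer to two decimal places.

Flow: 75 L/min ÷ 60 = 1.25 L/s.
Vt = flow × Ti = 1.25 L/s × 0.34 s × 1000 mL/L = 425.0 mL.
R = (PIP − Pplat)/V̇ = (25 − 19) / 1.25 = 6.0/1.25 = 4.8 cmH2O·s/L.
C = Vt/(Pplat − PEEP) = 425.0 / (19 − 6) = 425.0/13.0 = 32.692 mL/cmH2O.
τ = R × C = 4.8 × 0.03269 L/cmH2O = 0.1569 s.
t = −τ·ln(1 − 0.90) = −0.1569·ln(0.1) = 0.3613 s.

0.36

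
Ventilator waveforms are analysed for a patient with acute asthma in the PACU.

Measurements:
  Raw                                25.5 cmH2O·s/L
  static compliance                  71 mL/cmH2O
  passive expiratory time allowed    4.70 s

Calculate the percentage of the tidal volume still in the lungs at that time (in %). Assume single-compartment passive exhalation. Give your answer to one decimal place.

τ = R × C = 25.5 × 71 mL/cmH2O = 25.5 × 0.071 L/cmH2O = 1.811 s.
Passive exhalation: V(t)/V₀ = e^(−t/τ) = e^(−4.70/1.811) = 0.07463.
Fraction remaining = 0.07463 → 7.463%.

7.5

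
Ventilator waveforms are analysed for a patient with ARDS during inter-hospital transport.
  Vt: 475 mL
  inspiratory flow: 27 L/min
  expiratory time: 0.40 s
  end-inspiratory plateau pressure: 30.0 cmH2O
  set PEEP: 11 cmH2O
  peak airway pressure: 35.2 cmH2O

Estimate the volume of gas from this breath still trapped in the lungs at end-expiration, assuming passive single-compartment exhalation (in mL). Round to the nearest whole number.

Flow: 27 L/min ÷ 60 = 0.45 L/s.
R = (PIP − Pplat)/V̇ = (35.2 − 30.0) / 0.45 = 5.2/0.45 = 11.556 cmH2O·s/L.
C = Vt/(Pplat − PEEP) = 475.0 / (30.0 − 11) = 475.0/19.0 = 25.0 mL/cmH2O.
τ = R × C = 11.556 × 0.025 L/cmH2O = 0.2889 s.
Fraction remaining = e^(−Te/τ) = e^(−0.40/0.2889) = 0.2504.
Trapped volume = 475.0 × 0.2504 = 118.94 mL.

119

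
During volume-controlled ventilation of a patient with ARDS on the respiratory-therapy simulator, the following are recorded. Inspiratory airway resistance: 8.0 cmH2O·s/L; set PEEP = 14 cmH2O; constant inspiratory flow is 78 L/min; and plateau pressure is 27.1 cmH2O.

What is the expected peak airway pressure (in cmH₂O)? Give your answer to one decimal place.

37.5

Flow: 78 L/min ÷ 60 = 1.3 L/s.
PIP = Pplat + Raw × flow = 27.1 + 8.0 × 1.3 = 27.1 + 10.4 = 37.5 cmH2O.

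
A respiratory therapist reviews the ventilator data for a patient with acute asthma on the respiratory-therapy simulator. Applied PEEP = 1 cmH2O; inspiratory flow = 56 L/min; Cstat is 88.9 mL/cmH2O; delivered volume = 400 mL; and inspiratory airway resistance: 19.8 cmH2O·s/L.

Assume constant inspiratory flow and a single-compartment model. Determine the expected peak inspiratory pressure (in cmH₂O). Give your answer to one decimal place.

Flow: 56 L/min ÷ 60 = 0.9333 L/s.
Equation of motion (constant flow): PIP = Vt/C + R·V̇ + PEEP.
PIP = 400/88.9 + 19.8×0.9333 + 1 = 4.499 + 18.479 + 1 = 23.978 cmH2O.

24.0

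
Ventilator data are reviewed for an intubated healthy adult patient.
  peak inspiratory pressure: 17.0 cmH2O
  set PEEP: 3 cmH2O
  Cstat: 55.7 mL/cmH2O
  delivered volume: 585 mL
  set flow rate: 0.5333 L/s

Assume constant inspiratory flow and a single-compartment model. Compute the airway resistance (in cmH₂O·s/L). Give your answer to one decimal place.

6.6

Equation of motion (constant flow): PIP = Vt/C + R·V̇ + PEEP.
R·V̇ = PIP − Vt/C − PEEP = 17.0 − 585/55.7 − 3 = 17.0 − 10.503 − 3 = 3.497 cmH2O.
R = 3.497 / 0.5333 = 6.557 cmH2O·s/L.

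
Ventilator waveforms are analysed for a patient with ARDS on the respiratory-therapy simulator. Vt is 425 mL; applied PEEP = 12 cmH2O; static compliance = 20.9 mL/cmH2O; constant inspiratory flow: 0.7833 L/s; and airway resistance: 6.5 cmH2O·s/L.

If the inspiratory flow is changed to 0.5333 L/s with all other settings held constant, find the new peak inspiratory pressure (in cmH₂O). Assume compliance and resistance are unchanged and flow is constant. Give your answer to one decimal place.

PIP = Vt/C + R·V̇ + PEEP (constant-flow equation of motion).
Only the resistive term changes: ΔPIP = R × ΔV̇ = 6.5 × (0.5333 − 0.7833) = 6.5 × -0.25 = -1.625 cmH2O.
Original PIP = 425/20.9 + 6.5×0.7833 + 12 = 37.426 cmH2O; new PIP = 37.426 + (-1.625) = 35.801 cmH2O.

35.8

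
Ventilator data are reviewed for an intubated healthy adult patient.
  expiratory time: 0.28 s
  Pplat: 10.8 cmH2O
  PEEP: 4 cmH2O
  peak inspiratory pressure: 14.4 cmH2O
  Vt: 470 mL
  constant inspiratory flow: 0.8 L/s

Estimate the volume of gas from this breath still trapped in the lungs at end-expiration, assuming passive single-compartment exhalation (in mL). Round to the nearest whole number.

R = (PIP − Pplat)/V̇ = (14.4 − 10.8) / 0.8 = 3.6/0.8 = 4.5 cmH2O·s/L.
C = Vt/(Pplat − PEEP) = 470.0 / (10.8 − 4) = 470.0/6.8 = 69.118 mL/cmH2O.
τ = R × C = 4.5 × 0.06912 L/cmH2O = 0.311 s.
Fraction remaining = e^(−Te/τ) = e^(−0.28/0.311) = 0.4064.
Trapped volume = 470.0 × 0.4064 = 191.01 mL.

191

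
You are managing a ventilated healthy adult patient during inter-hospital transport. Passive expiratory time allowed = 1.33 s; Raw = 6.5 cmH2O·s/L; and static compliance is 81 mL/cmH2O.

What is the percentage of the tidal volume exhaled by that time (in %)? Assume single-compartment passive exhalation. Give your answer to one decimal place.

92.0

τ = R × C = 6.5 × 81 mL/cmH2O = 6.5 × 0.081 L/cmH2O = 0.5265 s.
Passive exhalation: V(t)/V₀ = e^(−t/τ) = e^(−1.33/0.5265) = 0.07997.
Fraction exhaled = 1 − 0.07997 = 0.92 → 92.0%.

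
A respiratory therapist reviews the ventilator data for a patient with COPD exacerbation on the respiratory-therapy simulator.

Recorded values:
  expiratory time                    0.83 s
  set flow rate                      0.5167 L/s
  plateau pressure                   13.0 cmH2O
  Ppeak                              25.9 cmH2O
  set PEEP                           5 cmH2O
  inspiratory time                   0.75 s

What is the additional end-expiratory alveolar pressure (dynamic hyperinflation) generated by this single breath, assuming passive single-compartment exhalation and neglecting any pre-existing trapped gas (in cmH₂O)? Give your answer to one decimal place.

Vt = flow × Ti = 0.5167 L/s × 0.75 s × 1000 mL/L = 387.53 mL.
R = (PIP − Pplat)/V̇ = (25.9 − 13.0) / 0.5167 = 12.9/0.5167 = 24.966 cmH2O·s/L.
C = Vt/(Pplat − PEEP) = 387.53 / (13.0 − 5) = 387.53/8.0 = 48.441 mL/cmH2O.
τ = R × C = 24.966 × 0.04844 L/cmH2O = 1.209 s.
Fraction remaining = e^(−Te/τ) = e^(−0.83/1.209) = 0.5033; trapped volume = 387.53 × 0.5033 = 195.04 mL.
Additional alveolar pressure from trapping ≈ V_trapped / C = 195.04 / 48.441 = 4.026 cmH2O.

4.0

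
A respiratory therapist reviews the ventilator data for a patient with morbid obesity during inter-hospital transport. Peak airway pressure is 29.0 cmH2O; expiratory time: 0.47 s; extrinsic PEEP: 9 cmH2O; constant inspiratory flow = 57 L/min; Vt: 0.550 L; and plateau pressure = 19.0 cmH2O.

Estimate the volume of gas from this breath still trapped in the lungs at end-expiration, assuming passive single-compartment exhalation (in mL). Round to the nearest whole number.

244

Flow: 57 L/min ÷ 60 = 0.95 L/s.
R = (PIP − Pplat)/V̇ = (29.0 − 19.0) / 0.95 = 10.0/0.95 = 10.526 cmH2O·s/L.
C = Vt/(Pplat − PEEP) = 550.0 / (19.0 − 9) = 550.0/10.0 = 55.0 mL/cmH2O.
τ = R × C = 10.526 × 0.055 L/cmH2O = 0.5789 s.
Fraction remaining = e^(−Te/τ) = e^(−0.47/0.5789) = 0.444.
Trapped volume = 550.0 × 0.444 = 244.2 mL.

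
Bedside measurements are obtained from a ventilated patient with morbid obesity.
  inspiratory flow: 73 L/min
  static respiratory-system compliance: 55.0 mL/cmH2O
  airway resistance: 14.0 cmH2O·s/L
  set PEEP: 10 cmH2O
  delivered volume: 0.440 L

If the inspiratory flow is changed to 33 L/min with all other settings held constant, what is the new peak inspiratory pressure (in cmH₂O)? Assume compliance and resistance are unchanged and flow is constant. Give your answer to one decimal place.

25.7

Flow: 73 L/min ÷ 60 = 1.2167 L/s.
New flow: 33 L/min ÷ 60 = 0.55 L/s.
PIP = Vt/C + R·V̇ + PEEP (constant-flow equation of motion).
Only the resistive term changes: ΔPIP = R × ΔV̇ = 14.0 × (0.55 − 1.2167) = 14.0 × -0.6667 = -9.334 cmH2O.
Original PIP = 440/55.0 + 14.0×1.2167 + 10 = 35.034 cmH2O; new PIP = 35.034 + (-9.334) = 25.7 cmH2O.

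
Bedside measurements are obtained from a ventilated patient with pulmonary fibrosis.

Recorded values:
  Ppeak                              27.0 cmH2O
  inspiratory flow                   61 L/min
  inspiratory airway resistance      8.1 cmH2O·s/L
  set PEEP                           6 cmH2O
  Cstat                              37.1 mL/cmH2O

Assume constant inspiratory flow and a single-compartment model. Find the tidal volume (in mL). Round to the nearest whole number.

Flow: 61 L/min ÷ 60 = 1.0167 L/s.
Equation of motion (constant flow): PIP = Vt/C + R·V̇ + PEEP.
Vt/C = PIP − R·V̇ − PEEP = 27.0 − 8.235 − 6 = 12.765 cmH2O.
Vt = C × 12.765 = 37.1 × 12.765 = 473.58 mL.

474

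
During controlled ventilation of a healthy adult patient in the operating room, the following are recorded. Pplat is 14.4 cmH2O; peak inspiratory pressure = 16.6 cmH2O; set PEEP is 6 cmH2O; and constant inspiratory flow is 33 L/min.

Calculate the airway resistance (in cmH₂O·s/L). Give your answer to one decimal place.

4.0

Flow: 33 L/min ÷ 60 = 0.55 L/s.
Raw = (PIP − Pplat) / flow = (16.6 − 14.4) / 0.55 = 2.2 / 0.55 = 4.0 cmH2O·s/L.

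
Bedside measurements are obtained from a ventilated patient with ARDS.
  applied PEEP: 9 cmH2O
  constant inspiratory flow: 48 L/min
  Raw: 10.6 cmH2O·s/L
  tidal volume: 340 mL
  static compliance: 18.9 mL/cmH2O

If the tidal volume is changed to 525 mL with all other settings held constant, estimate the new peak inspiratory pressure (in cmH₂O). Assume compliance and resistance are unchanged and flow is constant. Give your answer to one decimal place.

Flow: 48 L/min ÷ 60 = 0.8 L/s.
PIP = Vt/C + R·V̇ + PEEP (constant-flow equation of motion).
Only the elastic term changes: ΔPIP = ΔVt / C = (525 − 340) / 18.9 = 9.788 cmH2O.
Original PIP = 340/18.9 + 10.6×0.8 + 9 = 35.469 cmH2O; new PIP = 35.469 + (9.788) = 45.257 cmH2O.

45.3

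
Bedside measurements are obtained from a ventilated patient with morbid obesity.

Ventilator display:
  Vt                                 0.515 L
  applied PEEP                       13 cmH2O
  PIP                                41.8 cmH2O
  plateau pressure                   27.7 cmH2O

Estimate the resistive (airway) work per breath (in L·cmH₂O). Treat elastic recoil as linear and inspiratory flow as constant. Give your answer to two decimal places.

7.26

With constant inspiratory flow the resistive pressure is constant at PIP − Pplat = 41.8 − 27.7 = 14.1 cmH2O, so resistive work = 14.1 × 0.515 = 7.262 L·cmH2O.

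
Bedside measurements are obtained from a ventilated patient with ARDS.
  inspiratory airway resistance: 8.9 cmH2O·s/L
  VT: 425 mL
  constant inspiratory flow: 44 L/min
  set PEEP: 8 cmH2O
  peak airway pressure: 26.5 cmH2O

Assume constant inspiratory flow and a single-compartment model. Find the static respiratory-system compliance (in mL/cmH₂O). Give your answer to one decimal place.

35.5

Flow: 44 L/min ÷ 60 = 0.7333 L/s.
Equation of motion (constant flow): PIP = Vt/C + R·V̇ + PEEP.
Vt/C = PIP − R·V̇ − PEEP = 26.5 − 8.9×0.7333 − 8 = 26.5 − 6.526 − 8 = 11.974 cmH2O.
C = Vt / 11.974 = 425 / 11.974 = 35.494 mL/cmH2O.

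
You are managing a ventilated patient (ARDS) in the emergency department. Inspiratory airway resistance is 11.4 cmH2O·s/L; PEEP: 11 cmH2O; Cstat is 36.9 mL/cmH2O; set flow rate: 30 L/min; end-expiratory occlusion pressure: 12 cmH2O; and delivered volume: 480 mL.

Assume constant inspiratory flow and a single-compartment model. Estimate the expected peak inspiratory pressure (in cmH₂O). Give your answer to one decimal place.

30.7

Flow: 30 L/min ÷ 60 = 0.5 L/s.
Total PEEP = 12 cmH2O (set 11 + intrinsic 1); this is the baseline alveolar pressure.
Equation of motion (constant flow): PIP = Vt/C + R·V̇ + PEEP.
PIP = 480/36.9 + 11.4×0.5 + 12 = 13.008 + 5.7 + 12 = 30.708 cmH2O.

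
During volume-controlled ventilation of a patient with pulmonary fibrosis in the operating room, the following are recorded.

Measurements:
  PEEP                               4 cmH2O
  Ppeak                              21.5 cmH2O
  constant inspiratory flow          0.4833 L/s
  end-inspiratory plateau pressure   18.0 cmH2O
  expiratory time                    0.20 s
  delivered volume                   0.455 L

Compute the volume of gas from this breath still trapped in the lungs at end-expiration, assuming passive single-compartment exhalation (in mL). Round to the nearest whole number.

195

R = (PIP − Pplat)/V̇ = (21.5 − 18.0) / 0.4833 = 3.5/0.4833 = 7.242 cmH2O·s/L.
C = Vt/(Pplat − PEEP) = 455.0 / (18.0 − 4) = 455.0/14.0 = 32.5 mL/cmH2O.
τ = R × C = 7.242 × 0.0325 L/cmH2O = 0.2354 s.
Fraction remaining = e^(−Te/τ) = e^(−0.20/0.2354) = 0.4276.
Trapped volume = 455.0 × 0.4276 = 194.56 mL.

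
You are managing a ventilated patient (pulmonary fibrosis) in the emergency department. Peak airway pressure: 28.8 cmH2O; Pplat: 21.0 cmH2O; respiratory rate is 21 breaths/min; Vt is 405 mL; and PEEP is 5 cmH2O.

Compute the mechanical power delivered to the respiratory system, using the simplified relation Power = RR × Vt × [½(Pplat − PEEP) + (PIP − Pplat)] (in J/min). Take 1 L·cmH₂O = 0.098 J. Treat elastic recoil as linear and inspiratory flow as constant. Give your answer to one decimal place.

Per-breath work = Vt × [½(Pplat−PEEP) + (PIP−Pplat)] = 0.405 × [0.5×16.0 + 7.8] = 0.405 × 15.8 = 6.399 L·cmH2O.
Power = 21 × 6.399 = 134.38 L·cmH2O/min.
× 0.098 J/(L·cmH2O) → 13.169 J/min.

13.2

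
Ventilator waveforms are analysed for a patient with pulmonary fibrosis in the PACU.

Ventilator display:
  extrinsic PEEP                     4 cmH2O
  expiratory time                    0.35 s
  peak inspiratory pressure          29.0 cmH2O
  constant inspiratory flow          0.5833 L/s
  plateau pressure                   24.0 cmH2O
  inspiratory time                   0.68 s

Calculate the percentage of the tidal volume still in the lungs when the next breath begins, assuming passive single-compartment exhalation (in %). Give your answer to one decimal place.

Vt = flow × Ti = 0.5833 L/s × 0.68 s × 1000 mL/L = 396.64 mL.
R = (PIP − Pplat)/V̇ = (29.0 − 24.0) / 0.5833 = 5.0/0.5833 = 8.572 cmH2O·s/L.
C = Vt/(Pplat − PEEP) = 396.64 / (24.0 − 4) = 396.64/20.0 = 19.832 mL/cmH2O.
τ = R × C = 8.572 × 0.01983 L/cmH2O = 0.17 s.
Fraction remaining at end-expiration = e^(−Te/τ) = e^(−0.35/0.17) = 0.1276 → 12.76%.

12.8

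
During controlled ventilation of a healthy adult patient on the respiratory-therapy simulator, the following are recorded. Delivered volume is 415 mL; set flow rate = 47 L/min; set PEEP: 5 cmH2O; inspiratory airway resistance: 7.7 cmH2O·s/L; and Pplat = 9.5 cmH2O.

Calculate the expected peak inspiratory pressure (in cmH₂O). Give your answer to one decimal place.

Flow: 47 L/min ÷ 60 = 0.7833 L/s.
PIP = Pplat + Raw × flow = 9.5 + 7.7 × 0.7833 = 9.5 + 6.031 = 15.531 cmH2O.

15.5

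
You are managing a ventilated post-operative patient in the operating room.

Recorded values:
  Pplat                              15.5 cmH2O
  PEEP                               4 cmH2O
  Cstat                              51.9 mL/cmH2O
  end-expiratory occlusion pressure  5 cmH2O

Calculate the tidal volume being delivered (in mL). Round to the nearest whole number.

End-expiratory occlusion gives total PEEP = 5 cmH2O (intrinsic PEEP = 5 − 4 = 1). Use total PEEP for the elastic gradient.
Vt = Cstat × (Pplat − PEEPtotal) = 51.9 × (15.5 − 5) = 51.9 × 10.5 = 544.95 mL.

545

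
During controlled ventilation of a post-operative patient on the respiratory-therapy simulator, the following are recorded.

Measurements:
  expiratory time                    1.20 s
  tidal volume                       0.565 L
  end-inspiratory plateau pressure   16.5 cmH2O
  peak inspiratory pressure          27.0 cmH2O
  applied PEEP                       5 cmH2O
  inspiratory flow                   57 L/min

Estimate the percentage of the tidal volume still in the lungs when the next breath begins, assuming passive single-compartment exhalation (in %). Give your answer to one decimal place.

Flow: 57 L/min ÷ 60 = 0.95 L/s.
R = (PIP − Pplat)/V̇ = (27.0 − 16.5) / 0.95 = 10.5/0.95 = 11.053 cmH2O·s/L.
C = Vt/(Pplat − PEEP) = 565.0 / (16.5 − 5) = 565.0/11.5 = 49.13 mL/cmH2O.
τ = R × C = 11.053 × 0.04913 L/cmH2O = 0.543 s.
Fraction remaining at end-expiration = e^(−Te/τ) = e^(−1.20/0.543) = 0.1097 → 10.97%.

11.0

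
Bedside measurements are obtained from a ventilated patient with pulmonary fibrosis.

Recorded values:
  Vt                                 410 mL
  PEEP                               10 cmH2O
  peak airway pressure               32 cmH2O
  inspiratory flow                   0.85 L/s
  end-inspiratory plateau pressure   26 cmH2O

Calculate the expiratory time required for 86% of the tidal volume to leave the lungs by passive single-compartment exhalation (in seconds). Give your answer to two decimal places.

0.36

R = (PIP − Pplat)/V̇ = (32 − 26) / 0.85 = 6.0/0.85 = 7.059 cmH2O·s/L.
C = Vt/(Pplat − PEEP) = 410.0 / (26 − 10) = 410.0/16.0 = 25.625 mL/cmH2O.
τ = R × C = 7.059 × 0.02563 L/cmH2O = 0.1809 s.
t = −τ·ln(1 − 0.86) = −0.1809·ln(0.14) = 0.3557 s.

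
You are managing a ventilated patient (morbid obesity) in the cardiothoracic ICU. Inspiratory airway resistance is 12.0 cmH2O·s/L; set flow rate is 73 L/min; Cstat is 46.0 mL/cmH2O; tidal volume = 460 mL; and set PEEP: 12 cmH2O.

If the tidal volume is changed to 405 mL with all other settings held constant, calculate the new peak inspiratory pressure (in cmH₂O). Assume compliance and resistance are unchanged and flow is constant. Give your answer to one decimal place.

Flow: 73 L/min ÷ 60 = 1.2167 L/s.
PIP = Vt/C + R·V̇ + PEEP (constant-flow equation of motion).
Only the elastic term changes: ΔPIP = ΔVt / C = (405 − 460) / 46.0 = -1.196 cmH2O.
Original PIP = 460/46.0 + 12.0×1.2167 + 12 = 36.6 cmH2O; new PIP = 36.6 + (-1.196) = 35.404 cmH2O.

35.4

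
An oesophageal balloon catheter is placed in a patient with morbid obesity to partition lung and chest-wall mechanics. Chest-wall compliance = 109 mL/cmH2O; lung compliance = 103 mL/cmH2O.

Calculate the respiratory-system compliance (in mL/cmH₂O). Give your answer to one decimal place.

Lung and chest wall are elastances in series: 1/Crs = 1/CL + 1/Ccw.
1/Crs = 1/103 + 1/109 = 0.01888.
Crs = 52.966 mL/cmH2O.

53.0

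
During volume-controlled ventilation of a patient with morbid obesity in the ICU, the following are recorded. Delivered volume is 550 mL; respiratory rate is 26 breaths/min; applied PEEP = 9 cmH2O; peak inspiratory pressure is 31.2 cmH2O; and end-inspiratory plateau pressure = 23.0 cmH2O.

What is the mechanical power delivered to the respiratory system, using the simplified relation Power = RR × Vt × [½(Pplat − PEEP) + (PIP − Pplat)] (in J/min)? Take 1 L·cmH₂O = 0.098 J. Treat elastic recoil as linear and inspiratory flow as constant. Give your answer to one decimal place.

21.3

Per-breath work = Vt × [½(Pplat−PEEP) + (PIP−Pplat)] = 0.550 × [0.5×14.0 + 8.2] = 0.550 × 15.2 = 8.36 L·cmH2O.
Power = 26 × 8.36 = 217.36 L·cmH2O/min.
× 0.098 J/(L·cmH2O) → 21.301 J/min.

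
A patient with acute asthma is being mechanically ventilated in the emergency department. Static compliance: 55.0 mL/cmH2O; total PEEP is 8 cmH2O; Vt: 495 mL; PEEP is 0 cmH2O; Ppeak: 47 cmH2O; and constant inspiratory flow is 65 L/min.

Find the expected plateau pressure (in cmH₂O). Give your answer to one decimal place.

End-expiratory occlusion gives total PEEP = 8 cmH2O (intrinsic PEEP = 8 − 0 = 8). Use total PEEP for the elastic gradient.
Pplat = PEEPtotal + Vt / Cstat = 8 + 495 / 55.0 = 8 + 9.0 = 17.0 cmH2O.

17.0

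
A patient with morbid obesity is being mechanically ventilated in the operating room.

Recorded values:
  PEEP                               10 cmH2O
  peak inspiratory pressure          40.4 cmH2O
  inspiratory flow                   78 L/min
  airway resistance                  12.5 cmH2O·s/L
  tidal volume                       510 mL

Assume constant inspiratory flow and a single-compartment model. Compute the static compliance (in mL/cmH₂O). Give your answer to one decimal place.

Flow: 78 L/min ÷ 60 = 1.3 L/s.
Equation of motion (constant flow): PIP = Vt/C + R·V̇ + PEEP.
Vt/C = PIP − R·V̇ − PEEP = 40.4 − 12.5×1.3 − 10 = 40.4 − 16.25 − 10 = 14.15 cmH2O.
C = Vt / 14.15 = 510 / 14.15 = 36.042 mL/cmH2O.

36.0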